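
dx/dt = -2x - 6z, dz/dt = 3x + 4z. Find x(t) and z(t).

x(t) = K_1e^(t)sin(3t) - K_1e^(t)cos(3t) - K_2e^(t)sin(3t) - K_2e^(t)cos(3t), z(t) = -K_1e^(t)sin(3t) + K_2e^(t)cos(3t)

Coefficient matrix A = [[-2, -6], [3, 4]].
Characteristic polynomial det(A - λI) = λ^2 - 2λ + 10 = 0.
Eigenvalues λ = 1 ± 3i (complex conjugate pair).
For λ=1+3i: an eigenvector is (-1,0) - i(1,-1) = (-1 - i, 0 + i).
A real fundamental pair from Re and Im of e^((1+3i)t)v: X_1 = e^(t)(cos(3t)·(-1,0) + sin(3t)·(1,-1)), X_2 = e^(t)(sin(3t)·(-1,0) - cos(3t)·(1,-1)).
General solution: K_1X_1 + K_2X_2.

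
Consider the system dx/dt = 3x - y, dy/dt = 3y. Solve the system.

x(t) = c_1e^(3t) + c_2te^(3t) + 2c_2e^(3t), y(t) = -c_2e^(3t)

Coefficient matrix A = [[3, -1], [0, 3]].
Characteristic polynomial det(A - λI) = λ^2 - 6λ + 9 = 0.
Single eigenvalue λ = 3 with algebraic multiplicity 2.
Eigenvector v = (1,0); generalized eigenvector w with (A-λI)w=v is (2,-1).
General solution: e^(3t)[c_1·v + c_2·(t·v + w)].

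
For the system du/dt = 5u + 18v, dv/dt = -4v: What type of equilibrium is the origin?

saddle

A = [[5,18],[0,-4]]; det(A-λI) = λ^2 - λ - 20.
λ = 5, -4: opposite signs.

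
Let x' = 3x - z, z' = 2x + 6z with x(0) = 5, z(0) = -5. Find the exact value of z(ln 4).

A = [[3,-1],[2,6]]; eigenvalues λ = 4, 5.
Eigenvectors: (1,-1) for λ=4, (1,-2) for λ=5.
From the initial condition, c_1 = 5, c_2 = 0.
z(ln 4) = (5)(4^4)(-1) + (0)(4^5)(-2) = -1280.

-1280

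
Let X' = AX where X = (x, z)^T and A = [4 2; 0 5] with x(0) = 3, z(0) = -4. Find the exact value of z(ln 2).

A = [[4,2],[0,5]]; eigenvalues λ = 4, 5.
Eigenvectors: (-1,0) for λ=4, (-2,-1) for λ=5.
From the initial condition, c_1 = -11, c_2 = 4.
z(ln 2) = (-11)(2^4)(0) + (4)(2^5)(-1) = -128.

-128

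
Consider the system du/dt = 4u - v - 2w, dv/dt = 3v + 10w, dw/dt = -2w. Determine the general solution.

u(t) = -c_2e^(4t) + c_3e^(3t), v(t) = -2c_1e^(-2t) + c_3e^(3t), w(t) = c_1e^(-2t)

Coefficient matrix A = [[4, -1, -2], [0, 3, 10], [0, 0, -2]].
det(A - λI) = 0 gives eigenvalues λ = -2, 4, 3.
For λ=-2: eigenvector (0,-2,1).
For λ=4: eigenvector (-1,0,0).
For λ=3: eigenvector (1,1,0).
General solution: c_1e^(-2t)(0,-2,1) + c_2e^(4t)(-1,0,0) + c_3e^(3t)(1,1,0).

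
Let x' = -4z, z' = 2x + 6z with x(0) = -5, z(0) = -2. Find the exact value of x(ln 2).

88

A = [[0,-4],[2,6]]; eigenvalues λ = 2, 4.
Eigenvectors: (2,-1) for λ=2, (-1,1) for λ=4.
From the initial condition, c_1 = -7, c_2 = -9.
x(ln 2) = (-7)(2^2)(2) + (-9)(2^4)(-1) = 88.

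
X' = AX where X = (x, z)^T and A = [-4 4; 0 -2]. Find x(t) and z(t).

Coefficient matrix A = [[-4, 4], [0, -2]].
Characteristic polynomial det(A - λI) = λ^2 + 6λ + 8 = 0.
Eigenvalues λ = -2, -4.
For λ=-2: (A-λI) row 1 is [-2, 4], so an eigenvector is (-2, -1).
For λ=-4: (A-λI) row 1 is [0, 4], so an eigenvector is (1, 0).
General solution: K_1e^(-2t)(-2,-1) + K_2e^(-4t)(1,0).

x(t) = -2K_1e^(-2t) + K_2e^(-4t), z(t) = -K_1e^(-2t)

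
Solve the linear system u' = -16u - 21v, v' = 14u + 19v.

u(t) = 3c_1e^(-2t) + c_2e^(5t), v(t) = -2c_1e^(-2t) - c_2e^(5t)

Coefficient matrix A = [[-16, -21], [14, 19]].
Characteristic polynomial det(A - λI) = λ^2 - 3λ - 10 = 0.
Eigenvalues λ = -2, 5.
For λ=-2: (A-λI) row 1 is [-14, -21], so an eigenvector is (3, -2).
For λ=5: (A-λI) row 1 is [-21, -21], so an eigenvector is (1, -1).
General solution: c_1e^(-2t)(3,-2) + c_2e^(5t)(1,-1).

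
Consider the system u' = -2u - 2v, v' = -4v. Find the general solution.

u(t) = C_1e^(-4t) - C_2e^(-2t), v(t) = C_1e^(-4t)

Coefficient matrix A = [[-2, -2], [0, -4]].
Characteristic polynomial det(A - λI) = λ^2 + 6λ + 8 = 0.
Eigenvalues λ = -4, -2.
For λ=-4: (A-λI) row 1 is [2, -2], so an eigenvector is (1, 1).
For λ=-2: (A-λI) row 1 is [0, -2], so an eigenvector is (-1, 0).
General solution: C_1e^(-4t)(1,1) + C_2e^(-2t)(-1,0).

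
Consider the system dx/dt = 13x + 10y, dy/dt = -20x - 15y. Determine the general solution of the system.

x(t) = -2K_1e^(-t)sin(2t) - K_1e^(-t)cos(2t) - K_2e^(-t)sin(2t) + 2K_2e^(-t)cos(2t), y(t) = 3K_1e^(-t)sin(2t) + K_1e^(-t)cos(2t) + K_2e^(-t)sin(2t) - 3K_2e^(-t)cos(2t)

Coefficient matrix A = [[13, 10], [-20, -15]].
Characteristic polynomial det(A - λI) = λ^2 + 2λ + 5 = 0.
Eigenvalues λ = -1 ± 2i (complex conjugate pair).
For λ=-1+2i: an eigenvector is (-1,1) - i(-2,3) = (-1 + 2i, 1 - 3i).
A real fundamental pair from Re and Im of e^((-1+2i)t)v: X_1 = e^(-t)(cos(2t)·(-1,1) + sin(2t)·(-2,3)), X_2 = e^(-t)(sin(2t)·(-1,1) - cos(2t)·(-2,3)).
General solution: K_1X_1 + K_2X_2.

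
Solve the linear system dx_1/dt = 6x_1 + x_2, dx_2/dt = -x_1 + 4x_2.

Coefficient matrix A = [[6, 1], [-1, 4]].
Characteristic polynomial det(A - λI) = λ^2 - 10λ + 25 = 0.
Single eigenvalue λ = 5 with algebraic multiplicity 2.
Eigenvector v = (-1,1); generalized eigenvector w with (A-λI)w=v is (1,-2).
General solution: e^(5t)[K_1·v + K_2·(t·v + w)].

x_1(t) = -K_1e^(5t) - K_2te^(5t) + K_2e^(5t), x_2(t) = K_1e^(5t) + K_2te^(5t) - 2K_2e^(5t)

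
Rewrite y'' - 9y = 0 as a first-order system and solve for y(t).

y(t) = C_1e^(3t) + C_2e^(-3t)

Let x_1 = y, x_2 = y'. Then x_1' = x_2 and x_2' = 9x_1.
A = [[0,1],[9,0]]; det(A-λI) = λ^2 - 9.
Eigenvalues λ = 3, -3 with eigenvectors (1,3), (1,-3).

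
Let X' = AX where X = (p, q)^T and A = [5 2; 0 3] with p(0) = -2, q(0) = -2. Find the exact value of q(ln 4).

A = [[5,2],[0,3]]; eigenvalues λ = 5, 3.
Eigenvectors: (-1,0) for λ=5, (-1,1) for λ=3.
From the initial condition, c_1 = 4, c_2 = -2.
q(ln 4) = (4)(4^5)(0) + (-2)(4^3)(1) = -128.

-128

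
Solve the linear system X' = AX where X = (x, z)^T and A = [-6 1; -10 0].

x(t) = c_1e^(-3t)cos(t) + c_2e^(-3t)sin(t), z(t) = -c_1e^(-3t)sin(t) + 3c_1e^(-3t)cos(t) + 3c_2e^(-3t)sin(t) + c_2e^(-3t)cos(t)

Coefficient matrix A = [[-6, 1], [-10, 0]].
Characteristic polynomial det(A - λI) = λ^2 + 6λ + 10 = 0.
Eigenvalues λ = -3 ± i (complex conjugate pair).
For λ=-3+i: an eigenvector is (1,3) - i(0,-1) = (1, 3 + i).
A real fundamental pair from Re and Im of e^((-3+i)t)v: X_1 = e^(-3t)(cos(t)·(1,3) + sin(t)·(0,-1)), X_2 = e^(-3t)(sin(t)·(1,3) - cos(t)·(0,-1)).
General solution: c_1X_1 + c_2X_2.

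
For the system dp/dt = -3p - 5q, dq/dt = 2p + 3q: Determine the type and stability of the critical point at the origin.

A = [[-3,-5],[2,3]]; det(A-λI) = λ^2 + 1.
λ = 0 ± i: zero real part.

center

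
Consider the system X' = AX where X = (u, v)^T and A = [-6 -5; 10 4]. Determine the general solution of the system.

u(t) = C_1e^(-t)sin(5t) - C_2e^(-t)cos(5t), v(t) = -C_1e^(-t)sin(5t) - C_1e^(-t)cos(5t) - C_2e^(-t)sin(5t) + C_2e^(-t)cos(5t)

Coefficient matrix A = [[-6, -5], [10, 4]].
Characteristic polynomial det(A - λI) = λ^2 + 2λ + 26 = 0.
Eigenvalues λ = -1 ± 5i (complex conjugate pair).
For λ=-1+5i: an eigenvector is (0,-1) - i(1,-1) = (0 - i, -1 + i).
A real fundamental pair from Re and Im of e^((-1+5i)t)v: X_1 = e^(-t)(cos(5t)·(0,-1) + sin(5t)·(1,-1)), X_2 = e^(-t)(sin(5t)·(0,-1) - cos(5t)·(1,-1)).
General solution: C_1X_1 + C_2X_2.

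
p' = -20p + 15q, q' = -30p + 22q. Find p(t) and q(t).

p(t) = C_1e^(t)sin(3t) + 2C_1e^(t)cos(3t) + 2C_2e^(t)sin(3t) - C_2e^(t)cos(3t), q(t) = C_1e^(t)sin(3t) + 3C_1e^(t)cos(3t) + 3C_2e^(t)sin(3t) - C_2e^(t)cos(3t)

Coefficient matrix A = [[-20, 15], [-30, 22]].
Characteristic polynomial det(A - λI) = λ^2 - 2λ + 10 = 0.
Eigenvalues λ = 1 ± 3i (complex conjugate pair).
For λ=1+3i: an eigenvector is (2,3) - i(1,1) = (2 - i, 3 - i).
A real fundamental pair from Re and Im of e^((1+3i)t)v: X_1 = e^(t)(cos(3t)·(2,3) + sin(3t)·(1,1)), X_2 = e^(t)(sin(3t)·(2,3) - cos(3t)·(1,1)).
General solution: C_1X_1 + C_2X_2.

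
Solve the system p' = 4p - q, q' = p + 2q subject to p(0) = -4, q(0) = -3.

p(t) = -te^(3t) - 4e^(3t), q(t) = -te^(3t) - 3e^(3t)

Coefficient matrix A = [[4, -1], [1, 2]].
Characteristic polynomial det(A - λI) = λ^2 - 6λ + 9 = 0.
Single eigenvalue λ = 3 with algebraic multiplicity 2.
Eigenvector v = (1,1); generalized eigenvector w with (A-λI)w=v is (3,2).
General solution: e^(3t)[C_1·v + C_2·(t·v + w)].
Applying p(0)=-4, q(0)=-3 gives C_1=-1, C_2=-1.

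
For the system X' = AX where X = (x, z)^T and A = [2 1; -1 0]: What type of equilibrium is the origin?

unstable improper node

A = [[2,1],[-1,0]]; det(A-λI) = λ^2 - 2λ + 1.
repeated λ = 1 with a single eigenvector.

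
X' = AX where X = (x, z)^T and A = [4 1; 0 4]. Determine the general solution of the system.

x(t) = c_1e^(4t) + c_2te^(4t) - c_2e^(4t), z(t) = c_2e^(4t)

Coefficient matrix A = [[4, 1], [0, 4]].
Characteristic polynomial det(A - λI) = λ^2 - 8λ + 16 = 0.
Single eigenvalue λ = 4 with algebraic multiplicity 2.
Eigenvector v = (1,0); generalized eigenvector w with (A-λI)w=v is (-1,1).
General solution: e^(4t)[c_1·v + c_2·(t·v + w)].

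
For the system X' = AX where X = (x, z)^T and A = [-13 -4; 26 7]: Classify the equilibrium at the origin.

stable spiral

A = [[-13,-4],[26,7]]; det(A-λI) = λ^2 + 6λ + 13.
λ = -3 ± 2i: negative real part.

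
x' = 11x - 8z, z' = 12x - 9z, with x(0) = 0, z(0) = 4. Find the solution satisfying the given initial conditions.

x(t) = -8e^(3t) + 8e^(-t), z(t) = -8e^(3t) + 12e^(-t)

Coefficient matrix A = [[11, -8], [12, -9]].
Characteristic polynomial det(A - λI) = λ^2 - 2λ - 3 = 0.
Eigenvalues λ = 3, -1.
For λ=3: (A-λI) row 1 is [8, -8], so an eigenvector is (-1, -1).
For λ=-1: (A-λI) row 1 is [12, -8], so an eigenvector is (2, 3).
General solution: c_1e^(3t)(-1,-1) + c_2e^(-t)(2,3).
Applying x(0)=0, z(0)=4 gives c_1=8, c_2=4.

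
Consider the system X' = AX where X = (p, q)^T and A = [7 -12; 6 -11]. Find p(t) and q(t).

p(t) = C_1e^(-5t) - 2C_2e^(t), q(t) = C_1e^(-5t) - C_2e^(t)

Coefficient matrix A = [[7, -12], [6, -11]].
Characteristic polynomial det(A - λI) = λ^2 + 4λ - 5 = 0.
Eigenvalues λ = -5, 1.
For λ=-5: (A-λI) row 1 is [12, -12], so an eigenvector is (1, 1).
For λ=1: (A-λI) row 1 is [6, -12], so an eigenvector is (-2, -1).
General solution: C_1e^(-5t)(1,1) + C_2e^(t)(-2,-1).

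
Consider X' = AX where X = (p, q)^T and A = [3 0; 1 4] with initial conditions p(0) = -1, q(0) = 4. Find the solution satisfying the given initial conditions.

p(t) = -e^(3t), q(t) = 3e^(4t) + e^(3t)

Coefficient matrix A = [[3, 0], [1, 4]].
Characteristic polynomial det(A - λI) = λ^2 - 7λ + 12 = 0.
Eigenvalues λ = 3, 4.
For λ=3: (A-λI) row 2 is [1, 1], so an eigenvector is (-1, 1).
For λ=4: (A-λI) row 1 is [-1, 0], so an eigenvector is (0, -1).
General solution: K_1e^(3t)(-1,1) + K_2e^(4t)(0,-1).
Applying p(0)=-1, q(0)=4 gives K_1=1, K_2=-3.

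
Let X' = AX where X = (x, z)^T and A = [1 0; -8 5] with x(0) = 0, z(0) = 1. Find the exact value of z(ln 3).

243

A = [[1,0],[-8,5]]; eigenvalues λ = 5, 1.
Eigenvectors: (0,-1) for λ=5, (-1,-2) for λ=1.
From the initial condition, c_1 = -1, c_2 = 0.
z(ln 3) = (-1)(3^5)(-1) + (0)(3^1)(-2) = 243.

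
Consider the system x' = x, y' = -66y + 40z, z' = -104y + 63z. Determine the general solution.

x(t) = C_3e^(t), y(t) = 8C_1e^(-t) + 5C_2e^(-2t), z(t) = 13C_1e^(-t) + 8C_2e^(-2t)

Coefficient matrix A = [[1, 0, 0], [0, -66, 40], [0, -104, 63]].
det(A - λI) = 0 gives eigenvalues λ = -1, -2, 1.
For λ=-1: eigenvector (0,8,13).
For λ=-2: eigenvector (0,5,8).
For λ=1: eigenvector (1,0,0).
General solution: C_1e^(-t)(0,8,13) + C_2e^(-2t)(0,5,8) + C_3e^(t)(1,0,0).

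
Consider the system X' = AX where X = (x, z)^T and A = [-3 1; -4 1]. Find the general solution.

Coefficient matrix A = [[-3, 1], [-4, 1]].
Characteristic polynomial det(A - λI) = λ^2 + 2λ + 1 = 0.
Single eigenvalue λ = -1 with algebraic multiplicity 2.
Eigenvector v = (-1,-2); generalized eigenvector w with (A-λI)w=v is (2,3).
General solution: e^(-t)[c_1·v + c_2·(t·v + w)].

x(t) = -c_1e^(-t) - c_2te^(-t) + 2c_2e^(-t), z(t) = -2c_1e^(-t) - 2c_2te^(-t) + 3c_2e^(-t)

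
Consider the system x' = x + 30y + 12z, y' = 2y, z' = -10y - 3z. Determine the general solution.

Coefficient matrix A = [[1, 30, 12], [0, 2, 0], [0, -10, -3]].
det(A - λI) = 0 gives eigenvalues λ = 1, 2, -3.
For λ=1: eigenvector (1,0,0).
For λ=2: eigenvector (6,1,-2).
For λ=-3: eigenvector (3,0,-1).
General solution: K_1e^(t)(1,0,0) + K_2e^(2t)(6,1,-2) + K_3e^(-3t)(3,0,-1).

x(t) = K_1e^(t) + 6K_2e^(2t) + 3K_3e^(-3t), y(t) = K_2e^(2t), z(t) = -2K_2e^(2t) - K_3e^(-3t)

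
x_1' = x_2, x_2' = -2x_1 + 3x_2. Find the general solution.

Coefficient matrix A = [[0, 1], [-2, 3]].
Characteristic polynomial det(A - λI) = λ^2 - 3λ + 2 = 0.
Eigenvalues λ = 1, 2.
For λ=1: (A-λI) row 1 is [-1, 1], so an eigenvector is (1, 1).
For λ=2: (A-λI) row 1 is [-2, 1], so an eigenvector is (-1, -2).
General solution: K_1e^(t)(1,1) + K_2e^(2t)(-1,-2).

x_1(t) = K_1e^(t) - K_2e^(2t), x_2(t) = K_1e^(t) - 2K_2e^(2t)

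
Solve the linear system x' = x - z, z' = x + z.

Coefficient matrix A = [[1, -1], [1, 1]].
Characteristic polynomial det(A - λI) = λ^2 - 2λ + 2 = 0.
Eigenvalues λ = 1 ± i (complex conjugate pair).
For λ=1+i: an eigenvector is (0,-1) - i(1,0) = (0 - i, -1).
A real fundamental pair from Re and Im of e^((1+i)t)v: X_1 = e^(t)(cos(t)·(0,-1) + sin(t)·(1,0)), X_2 = e^(t)(sin(t)·(0,-1) - cos(t)·(1,0)).
General solution: C_1X_1 + C_2X_2.

x(t) = C_1e^(t)sin(t) - C_2e^(t)cos(t), z(t) = -C_1e^(t)cos(t) - C_2e^(t)sin(t)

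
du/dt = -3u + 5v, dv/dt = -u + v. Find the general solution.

Coefficient matrix A = [[-3, 5], [-1, 1]].
Characteristic polynomial det(A - λI) = λ^2 + 2λ + 2 = 0.
Eigenvalues λ = -1 ± i (complex conjugate pair).
For λ=-1+i: an eigenvector is (2,1) - i(1,0) = (2 - i, 1).
A real fundamental pair from Re and Im of e^((-1+i)t)v: X_1 = e^(-t)(cos(t)·(2,1) + sin(t)·(1,0)), X_2 = e^(-t)(sin(t)·(2,1) - cos(t)·(1,0)).
General solution: C_1X_1 + C_2X_2.

u(t) = C_1e^(-t)sin(t) + 2C_1e^(-t)cos(t) + 2C_2e^(-t)sin(t) - C_2e^(-t)cos(t), v(t) = C_1e^(-t)cos(t) + C_2e^(-t)sin(t)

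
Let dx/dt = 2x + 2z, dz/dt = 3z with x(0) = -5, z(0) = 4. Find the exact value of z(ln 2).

32

A = [[2,2],[0,3]]; eigenvalues λ = 3, 2.
Eigenvectors: (2,1) for λ=3, (-1,0) for λ=2.
From the initial condition, c_1 = 4, c_2 = 13.
z(ln 2) = (4)(2^3)(1) + (13)(2^2)(0) = 32.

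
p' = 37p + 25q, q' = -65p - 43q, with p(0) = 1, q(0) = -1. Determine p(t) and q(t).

p(t) = 3e^(-3t)sin(5t) + e^(-3t)cos(5t), q(t) = -5e^(-3t)sin(5t) - e^(-3t)cos(5t)

Coefficient matrix A = [[37, 25], [-65, -43]].
Characteristic polynomial det(A - λI) = λ^2 + 6λ + 34 = 0.
Eigenvalues λ = -3 ± 5i (complex conjugate pair).
For λ=-3+5i: an eigenvector is (2,-3) - i(1,-2) = (2 - i, -3 + 2i).
A real fundamental pair from Re and Im of e^((-3+5i)t)v: X_1 = e^(-3t)(cos(5t)·(2,-3) + sin(5t)·(1,-2)), X_2 = e^(-3t)(sin(5t)·(2,-3) - cos(5t)·(1,-2)).
General solution: K_1X_1 + K_2X_2.
Applying p(0)=1, q(0)=-1 gives K_1=1, K_2=1.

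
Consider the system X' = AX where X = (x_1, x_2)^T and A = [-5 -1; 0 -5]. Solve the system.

Coefficient matrix A = [[-5, -1], [0, -5]].
Characteristic polynomial det(A - λI) = λ^2 + 10λ + 25 = 0.
Single eigenvalue λ = -5 with algebraic multiplicity 2.
Eigenvector v = (-1,0); generalized eigenvector w with (A-λI)w=v is (1,1).
General solution: e^(-5t)[C_1·v + C_2·(t·v + w)].

x_1(t) = -C_1e^(-5t) - C_2te^(-5t) + C_2e^(-5t), x_2(t) = C_2e^(-5t)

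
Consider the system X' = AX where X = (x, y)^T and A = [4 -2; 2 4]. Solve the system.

x(t) = -K_1e^(4t)sin(2t) + K_2e^(4t)cos(2t), y(t) = K_1e^(4t)cos(2t) + K_2e^(4t)sin(2t)

Coefficient matrix A = [[4, -2], [2, 4]].
Characteristic polynomial det(A - λI) = λ^2 - 8λ + 20 = 0.
Eigenvalues λ = 4 ± 2i (complex conjugate pair).
For λ=4+2i: an eigenvector is (0,1) - i(-1,0) = (0 + i, 1).
A real fundamental pair from Re and Im of e^((4+2i)t)v: X_1 = e^(4t)(cos(2t)·(0,1) + sin(2t)·(-1,0)), X_2 = e^(4t)(sin(2t)·(0,1) - cos(2t)·(-1,0)).
General solution: K_1X_1 + K_2X_2.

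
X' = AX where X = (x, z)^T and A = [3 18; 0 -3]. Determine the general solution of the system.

x(t) = c_1e^(3t) - 3c_2e^(-3t), z(t) = c_2e^(-3t)

Coefficient matrix A = [[3, 18], [0, -3]].
Characteristic polynomial det(A - λI) = λ^2 - 9 = 0.
Eigenvalues λ = 3, -3.
For λ=3: (A-λI) row 1 is [0, 18], so an eigenvector is (1, 0).
For λ=-3: (A-λI) row 1 is [6, 18], so an eigenvector is (-3, 1).
General solution: c_1e^(3t)(1,0) + c_2e^(-3t)(-3,1).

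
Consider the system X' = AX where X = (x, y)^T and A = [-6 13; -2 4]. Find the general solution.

x(t) = 2C_1e^(-t)sin(t) - 3C_1e^(-t)cos(t) - 3C_2e^(-t)sin(t) - 2C_2e^(-t)cos(t), y(t) = C_1e^(-t)sin(t) - C_1e^(-t)cos(t) - C_2e^(-t)sin(t) - C_2e^(-t)cos(t)

Coefficient matrix A = [[-6, 13], [-2, 4]].
Characteristic polynomial det(A - λI) = λ^2 + 2λ + 2 = 0.
Eigenvalues λ = -1 ± i (complex conjugate pair).
For λ=-1+i: an eigenvector is (-3,-1) - i(2,1) = (-3 - 2i, -1 - i).
A real fundamental pair from Re and Im of e^((-1+i)t)v: X_1 = e^(-t)(cos(t)·(-3,-1) + sin(t)·(2,1)), X_2 = e^(-t)(sin(t)·(-3,-1) - cos(t)·(2,1)).
General solution: C_1X_1 + C_2X_2.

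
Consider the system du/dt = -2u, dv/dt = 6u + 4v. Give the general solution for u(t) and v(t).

Coefficient matrix A = [[-2, 0], [6, 4]].
Characteristic polynomial det(A - λI) = λ^2 - 2λ - 8 = 0.
Eigenvalues λ = -2, 4.
For λ=-2: (A-λI) row 2 is [6, 6], so an eigenvector is (1, -1).
For λ=4: (A-λI) row 1 is [-6, 0], so an eigenvector is (0, 1).
General solution: C_1e^(-2t)(1,-1) + C_2e^(4t)(0,1).

u(t) = C_1e^(-2t), v(t) = -C_1e^(-2t) + C_2e^(4t)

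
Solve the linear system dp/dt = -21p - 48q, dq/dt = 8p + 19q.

p(t) = -3K_1e^(-5t) - 2K_2e^(3t), q(t) = K_1e^(-5t) + K_2e^(3t)

Coefficient matrix A = [[-21, -48], [8, 19]].
Characteristic polynomial det(A - λI) = λ^2 + 2λ - 15 = 0.
Eigenvalues λ = -5, 3.
For λ=-5: (A-λI) row 1 is [-16, -48], so an eigenvector is (-3, 1).
For λ=3: (A-λI) row 1 is [-24, -48], so an eigenvector is (-2, 1).
General solution: K_1e^(-5t)(-3,1) + K_2e^(3t)(-2,1).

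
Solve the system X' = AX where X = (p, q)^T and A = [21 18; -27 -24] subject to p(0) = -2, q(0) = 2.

p(t) = -2e^(3t), q(t) = 2e^(3t)

Coefficient matrix A = [[21, 18], [-27, -24]].
Characteristic polynomial det(A - λI) = λ^2 + 3λ - 18 = 0.
Eigenvalues λ = -6, 3.
For λ=-6: (A-λI) row 1 is [27, 18], so an eigenvector is (2, -3).
For λ=3: (A-λI) row 1 is [18, 18], so an eigenvector is (1, -1).
General solution: c_1e^(-6t)(2,-3) + c_2e^(3t)(1,-1).
Applying p(0)=-2, q(0)=2 gives c_1=0, c_2=-2.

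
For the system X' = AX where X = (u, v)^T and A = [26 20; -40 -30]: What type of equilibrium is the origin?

A = [[26,20],[-40,-30]]; det(A-λI) = λ^2 + 4λ + 20.
λ = -2 ± 4i: negative real part.

stable spiral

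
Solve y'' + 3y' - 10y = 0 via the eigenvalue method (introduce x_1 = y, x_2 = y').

y(t) = C_1e^(-5t) + C_2e^(2t)

Let x_1 = y, x_2 = y'. Then x_1' = x_2 and x_2' = 10x_1 - 3x_2.
A = [[0,1],[10,-3]]; det(A-λI) = λ^2 + 3λ - 10.
Eigenvalues λ = -5, 2 with eigenvectors (1,-5), (1,2).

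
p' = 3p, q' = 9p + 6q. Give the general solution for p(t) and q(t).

p(t) = -K_2e^(3t), q(t) = K_1e^(6t) + 3K_2e^(3t)

Coefficient matrix A = [[3, 0], [9, 6]].
Characteristic polynomial det(A - λI) = λ^2 - 9λ + 18 = 0.
Eigenvalues λ = 6, 3.
For λ=6: (A-λI) row 1 is [-3, 0], so an eigenvector is (0, 1).
For λ=3: (A-λI) row 2 is [9, 3], so an eigenvector is (-1, 3).
General solution: K_1e^(6t)(0,1) + K_2e^(3t)(-1,3).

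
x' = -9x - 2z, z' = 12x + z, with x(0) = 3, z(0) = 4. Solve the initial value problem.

Coefficient matrix A = [[-9, -2], [12, 1]].
Characteristic polynomial det(A - λI) = λ^2 + 8λ + 15 = 0.
Eigenvalues λ = -5, -3.
For λ=-5: (A-λI) row 1 is [-4, -2], so an eigenvector is (1, -2).
For λ=-3: (A-λI) row 1 is [-6, -2], so an eigenvector is (1, -3).
General solution: K_1e^(-5t)(1,-2) + K_2e^(-3t)(1,-3).
Applying x(0)=3, z(0)=4 gives K_1=13, K_2=-10.

x(t) = -10e^(-3t) + 13e^(-5t), z(t) = 30e^(-3t) - 26e^(-5t)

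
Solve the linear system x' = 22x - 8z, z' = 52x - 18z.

x(t) = C_1e^(2t)sin(4t) + C_1e^(2t)cos(4t) + C_2e^(2t)sin(4t) - C_2e^(2t)cos(4t), z(t) = 3C_1e^(2t)sin(4t) + 2C_1e^(2t)cos(4t) + 2C_2e^(2t)sin(4t) - 3C_2e^(2t)cos(4t)

Coefficient matrix A = [[22, -8], [52, -18]].
Characteristic polynomial det(A - λI) = λ^2 - 4λ + 20 = 0.
Eigenvalues λ = 2 ± 4i (complex conjugate pair).
For λ=2+4i: an eigenvector is (1,2) - i(1,3) = (1 - i, 2 - 3i).
A real fundamental pair from Re and Im of e^((2+4i)t)v: X_1 = e^(2t)(cos(4t)·(1,2) + sin(4t)·(1,3)), X_2 = e^(2t)(sin(4t)·(1,2) - cos(4t)·(1,3)).
General solution: C_1X_1 + C_2X_2.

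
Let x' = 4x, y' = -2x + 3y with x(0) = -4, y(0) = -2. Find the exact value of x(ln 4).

-1024

A = [[4,0],[-2,3]]; eigenvalues λ = 4, 3.
Eigenvectors: (-1,2) for λ=4, (0,-1) for λ=3.
From the initial condition, c_1 = 4, c_2 = 10.
x(ln 4) = (4)(4^4)(-1) + (10)(4^3)(0) = -1024.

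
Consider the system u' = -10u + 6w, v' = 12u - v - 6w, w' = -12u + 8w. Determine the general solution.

Coefficient matrix A = [[-10, 0, 6], [12, -1, -6], [-12, 0, 8]].
det(A - λI) = 0 gives eigenvalues λ = -4, -1, 2.
For λ=-4: eigenvector (-1,2,-1).
For λ=-1: eigenvector (0,1,0).
For λ=2: eigenvector (1,0,2).
General solution: K_1e^(-4t)(-1,2,-1) + K_2e^(-t)(0,1,0) + K_3e^(2t)(1,0,2).

u(t) = -K_1e^(-4t) + K_3e^(2t), v(t) = 2K_1e^(-4t) + K_2e^(-t), w(t) = -K_1e^(-4t) + 2K_3e^(2t)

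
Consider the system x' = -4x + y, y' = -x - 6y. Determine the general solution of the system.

Coefficient matrix A = [[-4, 1], [-1, -6]].
Characteristic polynomial det(A - λI) = λ^2 + 10λ + 25 = 0.
Single eigenvalue λ = -5 with algebraic multiplicity 2.
Eigenvector v = (-1,1); generalized eigenvector w with (A-λI)w=v is (2,-3).
General solution: e^(-5t)[C_1·v + C_2·(t·v + w)].

x(t) = -C_1e^(-5t) - C_2te^(-5t) + 2C_2e^(-5t), y(t) = C_1e^(-5t) + C_2te^(-5t) - 3C_2e^(-5t)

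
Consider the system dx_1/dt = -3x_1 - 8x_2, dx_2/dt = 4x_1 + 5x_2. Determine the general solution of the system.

x_1(t) = C_1e^(t)sin(4t) - C_1e^(t)cos(4t) - C_2e^(t)sin(4t) - C_2e^(t)cos(4t), x_2(t) = -C_1e^(t)sin(4t) + C_2e^(t)cos(4t)

Coefficient matrix A = [[-3, -8], [4, 5]].
Characteristic polynomial det(A - λI) = λ^2 - 2λ + 17 = 0.
Eigenvalues λ = 1 ± 4i (complex conjugate pair).
For λ=1+4i: an eigenvector is (-1,0) - i(1,-1) = (-1 - i, 0 + i).
A real fundamental pair from Re and Im of e^((1+4i)t)v: X_1 = e^(t)(cos(4t)·(-1,0) + sin(4t)·(1,-1)), X_2 = e^(t)(sin(4t)·(-1,0) - cos(4t)·(1,-1)).
General solution: C_1X_1 + C_2X_2.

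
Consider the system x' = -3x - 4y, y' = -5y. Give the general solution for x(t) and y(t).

x(t) = -2K_1e^(-5t) - K_2e^(-3t), y(t) = -K_1e^(-5t)

Coefficient matrix A = [[-3, -4], [0, -5]].
Characteristic polynomial det(A - λI) = λ^2 + 8λ + 15 = 0.
Eigenvalues λ = -5, -3.
For λ=-5: (A-λI) row 1 is [2, -4], so an eigenvector is (-2, -1).
For λ=-3: (A-λI) row 1 is [0, -4], so an eigenvector is (-1, 0).
General solution: K_1e^(-5t)(-2,-1) + K_2e^(-3t)(-1,0).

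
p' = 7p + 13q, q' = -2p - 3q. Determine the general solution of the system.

p(t) = -2C_1e^(2t)sin(t) - 3C_1e^(2t)cos(t) - 3C_2e^(2t)sin(t) + 2C_2e^(2t)cos(t), q(t) = C_1e^(2t)sin(t) + C_1e^(2t)cos(t) + C_2e^(2t)sin(t) - C_2e^(2t)cos(t)

Coefficient matrix A = [[7, 13], [-2, -3]].
Characteristic polynomial det(A - λI) = λ^2 - 4λ + 5 = 0.
Eigenvalues λ = 2 ± i (complex conjugate pair).
For λ=2+i: an eigenvector is (-3,1) - i(-2,1) = (-3 + 2i, 1 - i).
A real fundamental pair from Re and Im of e^((2+i)t)v: X_1 = e^(2t)(cos(t)·(-3,1) + sin(t)·(-2,1)), X_2 = e^(2t)(sin(t)·(-3,1) - cos(t)·(-2,1)).
General solution: C_1X_1 + C_2X_2.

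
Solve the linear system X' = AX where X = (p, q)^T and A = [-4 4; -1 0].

Coefficient matrix A = [[-4, 4], [-1, 0]].
Characteristic polynomial det(A - λI) = λ^2 + 4λ + 4 = 0.
Single eigenvalue λ = -2 with algebraic multiplicity 2.
Eigenvector v = (-2,-1); generalized eigenvector w with (A-λI)w=v is (3,1).
General solution: e^(-2t)[C_1·v + C_2·(t·v + w)].

p(t) = -2C_1e^(-2t) - 2C_2te^(-2t) + 3C_2e^(-2t), q(t) = -C_1e^(-2t) - C_2te^(-2t) + C_2e^(-2t)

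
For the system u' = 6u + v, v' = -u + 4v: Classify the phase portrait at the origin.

unstable improper node

A = [[6,1],[-1,4]]; det(A-λI) = λ^2 - 10λ + 25.
repeated λ = 5 with a single eigenvector.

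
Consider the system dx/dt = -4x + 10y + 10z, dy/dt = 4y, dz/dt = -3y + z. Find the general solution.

x(t) = 2c_2e^(t) + c_3e^(-4t), y(t) = -c_1e^(4t), z(t) = c_1e^(4t) + c_2e^(t)

Coefficient matrix A = [[-4, 10, 10], [0, 4, 0], [0, -3, 1]].
det(A - λI) = 0 gives eigenvalues λ = 4, 1, -4.
For λ=4: eigenvector (0,-1,1).
For λ=1: eigenvector (2,0,1).
For λ=-4: eigenvector (1,0,0).
General solution: c_1e^(4t)(0,-1,1) + c_2e^(t)(2,0,1) + c_3e^(-4t)(1,0,0).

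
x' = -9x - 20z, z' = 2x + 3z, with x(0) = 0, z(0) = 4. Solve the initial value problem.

Coefficient matrix A = [[-9, -20], [2, 3]].
Characteristic polynomial det(A - λI) = λ^2 + 6λ + 13 = 0.
Eigenvalues λ = -3 ± 2i (complex conjugate pair).
For λ=-3+2i: an eigenvector is (-3,1) - i(-1,0) = (-3 + i, 1).
A real fundamental pair from Re and Im of e^((-3+2i)t)v: X_1 = e^(-3t)(cos(2t)·(-3,1) + sin(2t)·(-1,0)), X_2 = e^(-3t)(sin(2t)·(-3,1) - cos(2t)·(-1,0)).
General solution: c_1X_1 + c_2X_2.
Applying x(0)=0, z(0)=4 gives c_1=4, c_2=12.

x(t) = -40e^(-3t)sin(2t), z(t) = 12e^(-3t)sin(2t) + 4e^(-3t)cos(2t)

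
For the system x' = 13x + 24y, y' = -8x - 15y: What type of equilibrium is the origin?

saddle

A = [[13,24],[-8,-15]]; det(A-λI) = λ^2 + 2λ - 3.
λ = -3, 1: opposite signs.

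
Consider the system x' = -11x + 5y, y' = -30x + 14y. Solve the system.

Coefficient matrix A = [[-11, 5], [-30, 14]].
Characteristic polynomial det(A - λI) = λ^2 - 3λ - 4 = 0.
Eigenvalues λ = -1, 4.
For λ=-1: (A-λI) row 1 is [-10, 5], so an eigenvector is (-1, -2).
For λ=4: (A-λI) row 1 is [-15, 5], so an eigenvector is (1, 3).
General solution: c_1e^(-t)(-1,-2) + c_2e^(4t)(1,3).

x(t) = -c_1e^(-t) + c_2e^(4t), y(t) = -2c_1e^(-t) + 3c_2e^(4t)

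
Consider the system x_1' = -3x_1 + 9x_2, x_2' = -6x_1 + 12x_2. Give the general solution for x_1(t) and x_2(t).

x_1(t) = -K_1e^(6t) - 3K_2e^(3t), x_2(t) = -K_1e^(6t) - 2K_2e^(3t)

Coefficient matrix A = [[-3, 9], [-6, 12]].
Characteristic polynomial det(A - λI) = λ^2 - 9λ + 18 = 0.
Eigenvalues λ = 6, 3.
For λ=6: (A-λI) row 1 is [-9, 9], so an eigenvector is (-1, -1).
For λ=3: (A-λI) row 1 is [-6, 9], so an eigenvector is (-3, -2).
General solution: K_1e^(6t)(-1,-1) + K_2e^(3t)(-3,-2).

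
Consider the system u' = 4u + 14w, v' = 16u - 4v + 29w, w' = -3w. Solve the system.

Coefficient matrix A = [[4, 0, 14], [16, -4, 29], [0, 0, -3]].
det(A - λI) = 0 gives eigenvalues λ = 4, -4, -3.
For λ=4: eigenvector (1,2,0).
For λ=-4: eigenvector (0,1,0).
For λ=-3: eigenvector (-2,-3,1).
General solution: C_1e^(4t)(1,2,0) + C_2e^(-4t)(0,1,0) + C_3e^(-3t)(-2,-3,1).

u(t) = C_1e^(4t) - 2C_3e^(-3t), v(t) = 2C_1e^(4t) + C_2e^(-4t) - 3C_3e^(-3t), w(t) = C_3e^(-3t)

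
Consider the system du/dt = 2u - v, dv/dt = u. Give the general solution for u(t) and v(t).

u(t) = K_1e^(t) + K_2te^(t) + 3K_2e^(t), v(t) = K_1e^(t) + K_2te^(t) + 2K_2e^(t)

Coefficient matrix A = [[2, -1], [1, 0]].
Characteristic polynomial det(A - λI) = λ^2 - 2λ + 1 = 0.
Single eigenvalue λ = 1 with algebraic multiplicity 2.
Eigenvector v = (1,1); generalized eigenvector w with (A-λI)w=v is (3,2).
General solution: e^(t)[K_1·v + K_2·(t·v + w)].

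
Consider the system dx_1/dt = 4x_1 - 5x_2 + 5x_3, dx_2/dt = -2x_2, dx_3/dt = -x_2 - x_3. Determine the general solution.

Coefficient matrix A = [[4, -5, 5], [0, -2, 0], [0, -1, -1]].
det(A - λI) = 0 gives eigenvalues λ = 4, -1, -2.
For λ=4: eigenvector (1,0,0).
For λ=-1: eigenvector (-1,0,1).
For λ=-2: eigenvector (0,1,1).
General solution: K_1e^(4t)(1,0,0) + K_2e^(-t)(-1,0,1) + K_3e^(-2t)(0,1,1).

x_1(t) = K_1e^(4t) - K_2e^(-t), x_2(t) = K_3e^(-2t), x_3(t) = K_2e^(-t) + K_3e^(-2t)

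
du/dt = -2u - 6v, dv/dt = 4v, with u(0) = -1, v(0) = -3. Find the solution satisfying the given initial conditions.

Coefficient matrix A = [[-2, -6], [0, 4]].
Characteristic polynomial det(A - λI) = λ^2 - 2λ - 8 = 0.
Eigenvalues λ = -2, 4.
For λ=-2: (A-λI) row 1 is [0, -6], so an eigenvector is (1, 0).
For λ=4: (A-λI) row 1 is [-6, -6], so an eigenvector is (-1, 1).
General solution: C_1e^(-2t)(1,0) + C_2e^(4t)(-1,1).
Applying u(0)=-1, v(0)=-3 gives C_1=-4, C_2=-3.

u(t) = 3e^(4t) - 4e^(-2t), v(t) = -3e^(4t)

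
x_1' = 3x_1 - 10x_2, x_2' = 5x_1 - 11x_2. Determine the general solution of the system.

x_1(t) = -3C_1e^(-4t)sin(t) + C_1e^(-4t)cos(t) + C_2e^(-4t)sin(t) + 3C_2e^(-4t)cos(t), x_2(t) = -2C_1e^(-4t)sin(t) + C_1e^(-4t)cos(t) + C_2e^(-4t)sin(t) + 2C_2e^(-4t)cos(t)

Coefficient matrix A = [[3, -10], [5, -11]].
Characteristic polynomial det(A - λI) = λ^2 + 8λ + 17 = 0.
Eigenvalues λ = -4 ± i (complex conjugate pair).
For λ=-4+i: an eigenvector is (1,1) - i(-3,-2) = (1 + 3i, 1 + 2i).
A real fundamental pair from Re and Im of e^((-4+i)t)v: X_1 = e^(-4t)(cos(t)·(1,1) + sin(t)·(-3,-2)), X_2 = e^(-4t)(sin(t)·(1,1) - cos(t)·(-3,-2)).
General solution: C_1X_1 + C_2X_2.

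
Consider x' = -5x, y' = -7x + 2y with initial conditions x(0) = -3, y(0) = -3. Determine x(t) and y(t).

x(t) = -3e^(-5t), y(t) = -3e^(-5t)

Coefficient matrix A = [[-5, 0], [-7, 2]].
Characteristic polynomial det(A - λI) = λ^2 + 3λ - 10 = 0.
Eigenvalues λ = -5, 2.
For λ=-5: (A-λI) row 2 is [-7, 7], so an eigenvector is (1, 1).
For λ=2: (A-λI) row 1 is [-7, 0], so an eigenvector is (0, -1).
General solution: C_1e^(-5t)(1,1) + C_2e^(2t)(0,-1).
Applying x(0)=-3, y(0)=-3 gives C_1=-3, C_2=0.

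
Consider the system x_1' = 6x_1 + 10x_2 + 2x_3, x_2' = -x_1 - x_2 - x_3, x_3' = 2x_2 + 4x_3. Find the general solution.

Coefficient matrix A = [[6, 10, 2], [-1, -1, -1], [0, 2, 4]].
det(A - λI) = 0 gives eigenvalues λ = 3, 2, 4.
For λ=3: eigenvector (2,-1,2).
For λ=2: eigenvector (2,-1,1).
For λ=4: eigenvector (-1,0,1).
General solution: K_1e^(3t)(2,-1,2) + K_2e^(2t)(2,-1,1) + K_3e^(4t)(-1,0,1).

x_1(t) = 2K_1e^(3t) + 2K_2e^(2t) - K_3e^(4t), x_2(t) = -K_1e^(3t) - K_2e^(2t), x_3(t) = 2K_1e^(3t) + K_2e^(2t) + K_3e^(4t)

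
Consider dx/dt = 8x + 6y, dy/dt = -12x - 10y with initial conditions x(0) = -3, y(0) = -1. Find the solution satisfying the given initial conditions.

Coefficient matrix A = [[8, 6], [-12, -10]].
Characteristic polynomial det(A - λI) = λ^2 + 2λ - 8 = 0.
Eigenvalues λ = 2, -4.
For λ=2: (A-λI) row 1 is [6, 6], so an eigenvector is (1, -1).
For λ=-4: (A-λI) row 1 is [12, 6], so an eigenvector is (1, -2).
General solution: K_1e^(2t)(1,-1) + K_2e^(-4t)(1,-2).
Applying x(0)=-3, y(0)=-1 gives K_1=-7, K_2=4.

x(t) = -7e^(2t) + 4e^(-4t), y(t) = 7e^(2t) - 8e^(-4t)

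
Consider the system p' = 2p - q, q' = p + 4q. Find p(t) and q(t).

p(t) = -c_1e^(3t) - c_2te^(3t) + 3c_2e^(3t), q(t) = c_1e^(3t) + c_2te^(3t) - 2c_2e^(3t)

Coefficient matrix A = [[2, -1], [1, 4]].
Characteristic polynomial det(A - λI) = λ^2 - 6λ + 9 = 0.
Single eigenvalue λ = 3 with algebraic multiplicity 2.
Eigenvector v = (-1,1); generalized eigenvector w with (A-λI)w=v is (3,-2).
General solution: e^(3t)[c_1·v + c_2·(t·v + w)].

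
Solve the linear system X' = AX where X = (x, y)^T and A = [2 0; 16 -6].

x(t) = C_2e^(2t), y(t) = C_1e^(-6t) + 2C_2e^(2t)

Coefficient matrix A = [[2, 0], [16, -6]].
Characteristic polynomial det(A - λI) = λ^2 + 4λ - 12 = 0.
Eigenvalues λ = -6, 2.
For λ=-6: (A-λI) row 1 is [8, 0], so an eigenvector is (0, 1).
For λ=2: (A-λI) row 2 is [16, -8], so an eigenvector is (1, 2).
General solution: C_1e^(-6t)(0,1) + C_2e^(2t)(1,2).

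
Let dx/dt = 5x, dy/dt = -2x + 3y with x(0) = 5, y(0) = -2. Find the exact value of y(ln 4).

-4928

A = [[5,0],[-2,3]]; eigenvalues λ = 3, 5.
Eigenvectors: (0,1) for λ=3, (1,-1) for λ=5.
From the initial condition, c_1 = 3, c_2 = 5.
y(ln 4) = (3)(4^3)(1) + (5)(4^5)(-1) = -4928.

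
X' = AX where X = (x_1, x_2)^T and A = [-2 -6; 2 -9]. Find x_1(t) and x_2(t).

Coefficient matrix A = [[-2, -6], [2, -9]].
Characteristic polynomial det(A - λI) = λ^2 + 11λ + 30 = 0.
Eigenvalues λ = -5, -6.
For λ=-5: (A-λI) row 1 is [3, -6], so an eigenvector is (-2, -1).
For λ=-6: (A-λI) row 1 is [4, -6], so an eigenvector is (-3, -2).
General solution: K_1e^(-5t)(-2,-1) + K_2e^(-6t)(-3,-2).

x_1(t) = -2K_1e^(-5t) - 3K_2e^(-6t), x_2(t) = -K_1e^(-5t) - 2K_2e^(-6t)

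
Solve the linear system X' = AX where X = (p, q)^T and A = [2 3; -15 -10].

Coefficient matrix A = [[2, 3], [-15, -10]].
Characteristic polynomial det(A - λI) = λ^2 + 8λ + 25 = 0.
Eigenvalues λ = -4 ± 3i (complex conjugate pair).
For λ=-4+3i: an eigenvector is (-1,2) - i(0,1) = (-1, 2 - i).
A real fundamental pair from Re and Im of e^((-4+3i)t)v: X_1 = e^(-4t)(cos(3t)·(-1,2) + sin(3t)·(0,1)), X_2 = e^(-4t)(sin(3t)·(-1,2) - cos(3t)·(0,1)).
General solution: C_1X_1 + C_2X_2.

p(t) = -C_1e^(-4t)cos(3t) - C_2e^(-4t)sin(3t), q(t) = C_1e^(-4t)sin(3t) + 2C_1e^(-4t)cos(3t) + 2C_2e^(-4t)sin(3t) - C_2e^(-4t)cos(3t)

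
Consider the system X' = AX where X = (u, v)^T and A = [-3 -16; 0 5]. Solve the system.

u(t) = -c_1e^(-3t) + 2c_2e^(5t), v(t) = -c_2e^(5t)

Coefficient matrix A = [[-3, -16], [0, 5]].
Characteristic polynomial det(A - λI) = λ^2 - 2λ - 15 = 0.
Eigenvalues λ = -3, 5.
For λ=-3: (A-λI) row 1 is [0, -16], so an eigenvector is (-1, 0).
For λ=5: (A-λI) row 1 is [-8, -16], so an eigenvector is (2, -1).
General solution: c_1e^(-3t)(-1,0) + c_2e^(5t)(2,-1).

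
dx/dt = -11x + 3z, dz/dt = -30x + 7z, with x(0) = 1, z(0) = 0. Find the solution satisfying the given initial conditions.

Coefficient matrix A = [[-11, 3], [-30, 7]].
Characteristic polynomial det(A - λI) = λ^2 + 4λ + 13 = 0.
Eigenvalues λ = -2 ± 3i (complex conjugate pair).
For λ=-2+3i: an eigenvector is (0,-1) - i(-1,-3) = (0 + i, -1 + 3i).
A real fundamental pair from Re and Im of e^((-2+3i)t)v: X_1 = e^(-2t)(cos(3t)·(0,-1) + sin(3t)·(-1,-3)), X_2 = e^(-2t)(sin(3t)·(0,-1) - cos(3t)·(-1,-3)).
General solution: c_1X_1 + c_2X_2.
Applying x(0)=1, z(0)=0 gives c_1=3, c_2=1.

x(t) = -3e^(-2t)sin(3t) + e^(-2t)cos(3t), z(t) = -10e^(-2t)sin(3t)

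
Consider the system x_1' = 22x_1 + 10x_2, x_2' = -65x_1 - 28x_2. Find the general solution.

Coefficient matrix A = [[22, 10], [-65, -28]].
Characteristic polynomial det(A - λI) = λ^2 + 6λ + 34 = 0.
Eigenvalues λ = -3 ± 5i (complex conjugate pair).
For λ=-3+5i: an eigenvector is (-1,3) - i(1,-2) = (-1 - i, 3 + 2i).
A real fundamental pair from Re and Im of e^((-3+5i)t)v: X_1 = e^(-3t)(cos(5t)·(-1,3) + sin(5t)·(1,-2)), X_2 = e^(-3t)(sin(5t)·(-1,3) - cos(5t)·(1,-2)).
General solution: K_1X_1 + K_2X_2.

x_1(t) = K_1e^(-3t)sin(5t) - K_1e^(-3t)cos(5t) - K_2e^(-3t)sin(5t) - K_2e^(-3t)cos(5t), x_2(t) = -2K_1e^(-3t)sin(5t) + 3K_1e^(-3t)cos(5t) + 3K_2e^(-3t)sin(5t) + 2K_2e^(-3t)cos(5t)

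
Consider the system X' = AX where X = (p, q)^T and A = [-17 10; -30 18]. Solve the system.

Coefficient matrix A = [[-17, 10], [-30, 18]].
Characteristic polynomial det(A - λI) = λ^2 - λ - 6 = 0.
Eigenvalues λ = -2, 3.
For λ=-2: (A-λI) row 1 is [-15, 10], so an eigenvector is (2, 3).
For λ=3: (A-λI) row 1 is [-20, 10], so an eigenvector is (1, 2).
General solution: K_1e^(-2t)(2,3) + K_2e^(3t)(1,2).

p(t) = 2K_1e^(-2t) + K_2e^(3t), q(t) = 3K_1e^(-2t) + 2K_2e^(3t)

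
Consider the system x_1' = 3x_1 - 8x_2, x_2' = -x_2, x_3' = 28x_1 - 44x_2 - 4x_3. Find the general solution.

Coefficient matrix A = [[3, -8, 0], [0, -1, 0], [28, -44, -4]].
det(A - λI) = 0 gives eigenvalues λ = 3, -1, -4.
For λ=3: eigenvector (1,0,4).
For λ=-1: eigenvector (2,1,4).
For λ=-4: eigenvector (0,0,1).
General solution: c_1e^(3t)(1,0,4) + c_2e^(-t)(2,1,4) + c_3e^(-4t)(0,0,1).

x_1(t) = c_1e^(3t) + 2c_2e^(-t), x_2(t) = c_2e^(-t), x_3(t) = 4c_1e^(3t) + 4c_2e^(-t) + c_3e^(-4t)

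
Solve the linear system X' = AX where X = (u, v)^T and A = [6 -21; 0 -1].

Coefficient matrix A = [[6, -21], [0, -1]].
Characteristic polynomial det(A - λI) = λ^2 - 5λ - 6 = 0.
Eigenvalues λ = 6, -1.
For λ=6: (A-λI) row 1 is [0, -21], so an eigenvector is (-1, 0).
For λ=-1: (A-λI) row 1 is [7, -21], so an eigenvector is (3, 1).
General solution: c_1e^(6t)(-1,0) + c_2e^(-t)(3,1).

u(t) = -c_1e^(6t) + 3c_2e^(-t), v(t) = c_2e^(-t)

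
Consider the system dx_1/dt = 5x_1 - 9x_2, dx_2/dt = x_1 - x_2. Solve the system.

Coefficient matrix A = [[5, -9], [1, -1]].
Characteristic polynomial det(A - λI) = λ^2 - 4λ + 4 = 0.
Single eigenvalue λ = 2 with algebraic multiplicity 2.
Eigenvector v = (3,1); generalized eigenvector w with (A-λI)w=v is (1,0).
General solution: e^(2t)[c_1·v + c_2·(t·v + w)].

x_1(t) = 3c_1e^(2t) + 3c_2te^(2t) + c_2e^(2t), x_2(t) = c_1e^(2t) + c_2te^(2t)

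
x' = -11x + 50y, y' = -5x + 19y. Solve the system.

Coefficient matrix A = [[-11, 50], [-5, 19]].
Characteristic polynomial det(A - λI) = λ^2 - 8λ + 41 = 0.
Eigenvalues λ = 4 ± 5i (complex conjugate pair).
For λ=4+5i: an eigenvector is (1,0) - i(-3,-1) = (1 + 3i, 0 + i).
A real fundamental pair from Re and Im of e^((4+5i)t)v: X_1 = e^(4t)(cos(5t)·(1,0) + sin(5t)·(-3,-1)), X_2 = e^(4t)(sin(5t)·(1,0) - cos(5t)·(-3,-1)).
General solution: c_1X_1 + c_2X_2.

x(t) = -3c_1e^(4t)sin(5t) + c_1e^(4t)cos(5t) + c_2e^(4t)sin(5t) + 3c_2e^(4t)cos(5t), y(t) = -c_1e^(4t)sin(5t) + c_2e^(4t)cos(5t)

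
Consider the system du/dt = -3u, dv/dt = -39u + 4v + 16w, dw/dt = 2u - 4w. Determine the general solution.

Coefficient matrix A = [[-3, 0, 0], [-39, 4, 16], [2, 0, -4]].
det(A - λI) = 0 gives eigenvalues λ = -3, 4, -4.
For λ=-3: eigenvector (1,1,2).
For λ=4: eigenvector (0,1,0).
For λ=-4: eigenvector (0,-2,1).
General solution: C_1e^(-3t)(1,1,2) + C_2e^(4t)(0,1,0) + C_3e^(-4t)(0,-2,1).

u(t) = C_1e^(-3t), v(t) = C_1e^(-3t) + C_2e^(4t) - 2C_3e^(-4t), w(t) = 2C_1e^(-3t) + C_3e^(-4t)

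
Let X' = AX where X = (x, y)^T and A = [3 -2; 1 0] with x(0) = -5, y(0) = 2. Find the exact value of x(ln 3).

-99

A = [[3,-2],[1,0]]; eigenvalues λ = 2, 1.
Eigenvectors: (-2,-1) for λ=2, (1,1) for λ=1.
From the initial condition, c_1 = 7, c_2 = 9.
x(ln 3) = (7)(3^2)(-2) + (9)(3^1)(1) = -99.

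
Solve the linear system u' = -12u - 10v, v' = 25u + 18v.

Coefficient matrix A = [[-12, -10], [25, 18]].
Characteristic polynomial det(A - λI) = λ^2 - 6λ + 34 = 0.
Eigenvalues λ = 3 ± 5i (complex conjugate pair).
For λ=3+5i: an eigenvector is (1,-1) - i(-1,2) = (1 + i, -1 - 2i).
A real fundamental pair from Re and Im of e^((3+5i)t)v: X_1 = e^(3t)(cos(5t)·(1,-1) + sin(5t)·(-1,2)), X_2 = e^(3t)(sin(5t)·(1,-1) - cos(5t)·(-1,2)).
General solution: C_1X_1 + C_2X_2.

u(t) = -C_1e^(3t)sin(5t) + C_1e^(3t)cos(5t) + C_2e^(3t)sin(5t) + C_2e^(3t)cos(5t), v(t) = 2C_1e^(3t)sin(5t) - C_1e^(3t)cos(5t) - C_2e^(3t)sin(5t) - 2C_2e^(3t)cos(5t)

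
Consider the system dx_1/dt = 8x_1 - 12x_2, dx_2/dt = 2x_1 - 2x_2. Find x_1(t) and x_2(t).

Coefficient matrix A = [[8, -12], [2, -2]].
Characteristic polynomial det(A - λI) = λ^2 - 6λ + 8 = 0.
Eigenvalues λ = 2, 4.
For λ=2: (A-λI) row 1 is [6, -12], so an eigenvector is (2, 1).
For λ=4: (A-λI) row 1 is [4, -12], so an eigenvector is (-3, -1).
General solution: C_1e^(2t)(2,1) + C_2e^(4t)(-3,-1).

x_1(t) = 2C_1e^(2t) - 3C_2e^(4t), x_2(t) = C_1e^(2t) - C_2e^(4t)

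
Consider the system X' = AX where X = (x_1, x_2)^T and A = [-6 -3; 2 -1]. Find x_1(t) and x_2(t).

x_1(t) = -C_1e^(-3t) - 3C_2e^(-4t), x_2(t) = C_1e^(-3t) + 2C_2e^(-4t)

Coefficient matrix A = [[-6, -3], [2, -1]].
Characteristic polynomial det(A - λI) = λ^2 + 7λ + 12 = 0.
Eigenvalues λ = -3, -4.
For λ=-3: (A-λI) row 1 is [-3, -3], so an eigenvector is (-1, 1).
For λ=-4: (A-λI) row 1 is [-2, -3], so an eigenvector is (-3, 2).
General solution: C_1e^(-3t)(-1,1) + C_2e^(-4t)(-3,2).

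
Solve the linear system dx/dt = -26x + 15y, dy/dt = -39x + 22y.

x(t) = C_1e^(-2t)sin(3t) - 2C_1e^(-2t)cos(3t) - 2C_2e^(-2t)sin(3t) - C_2e^(-2t)cos(3t), y(t) = 2C_1e^(-2t)sin(3t) - 3C_1e^(-2t)cos(3t) - 3C_2e^(-2t)sin(3t) - 2C_2e^(-2t)cos(3t)

Coefficient matrix A = [[-26, 15], [-39, 22]].
Characteristic polynomial det(A - λI) = λ^2 + 4λ + 13 = 0.
Eigenvalues λ = -2 ± 3i (complex conjugate pair).
For λ=-2+3i: an eigenvector is (-2,-3) - i(1,2) = (-2 - i, -3 - 2i).
A real fundamental pair from Re and Im of e^((-2+3i)t)v: X_1 = e^(-2t)(cos(3t)·(-2,-3) + sin(3t)·(1,2)), X_2 = e^(-2t)(sin(3t)·(-2,-3) - cos(3t)·(1,2)).
General solution: C_1X_1 + C_2X_2.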